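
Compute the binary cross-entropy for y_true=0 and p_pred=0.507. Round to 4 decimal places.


For y=0: Loss = -log(1-p)
= -log(1 - 0.507)
= -log(0.493)
= -(-0.7072)
= 0.7072

0.7072


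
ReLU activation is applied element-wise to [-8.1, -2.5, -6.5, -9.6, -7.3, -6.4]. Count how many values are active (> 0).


ReLU(x) = max(0, x) for each element:
ReLU(-8.1) = 0
ReLU(-2.5) = 0
ReLU(-6.5) = 0
ReLU(-9.6) = 0
ReLU(-7.3) = 0
ReLU(-6.4) = 0
Active neurons (>0): 0

0


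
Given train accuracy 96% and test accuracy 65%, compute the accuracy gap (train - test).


Gap = train_accuracy - test_accuracy
= 96 - 65
= 31%
This large gap strongly indicates overfitting.

31


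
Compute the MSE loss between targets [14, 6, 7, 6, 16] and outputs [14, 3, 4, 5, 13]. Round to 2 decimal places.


Differences: [0, 3, 3, 1, 3]
Squared errors: [0, 9, 9, 1, 9]
Sum of squared errors = 28
MSE = 28 / 5 = 5.60

5.60


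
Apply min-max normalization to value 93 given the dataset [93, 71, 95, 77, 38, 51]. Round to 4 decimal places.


Min = 38, Max = 95
Range = 95 - 38 = 57
Scaled = (x - min) / (max - min)
= (93 - 38) / 57
= 55 / 57
= 0.9649

0.9649


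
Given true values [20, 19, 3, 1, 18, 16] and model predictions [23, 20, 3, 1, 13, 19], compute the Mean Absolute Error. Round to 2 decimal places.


Absolute errors: [3, 1, 0, 0, 5, 3]
Sum of absolute errors = 12
MAE = 12 / 6 = 2.00

2.00


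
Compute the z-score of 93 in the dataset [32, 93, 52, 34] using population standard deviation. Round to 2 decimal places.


Mean = (32 + 93 + 52 + 34) / 4 = 52.75
Variance = sum((x_i - mean)^2) / n = 600.6875
Std = sqrt(600.6875) = 24.5089
Z = (x - mean) / std
= (93 - 52.75) / 24.5089
= 40.25 / 24.5089
= 1.64

1.64


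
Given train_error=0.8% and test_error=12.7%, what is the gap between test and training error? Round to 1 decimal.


Generalization gap = test_error - train_error
= 12.7 - 0.8
= 11.9%
A large gap suggests overfitting.

11.9


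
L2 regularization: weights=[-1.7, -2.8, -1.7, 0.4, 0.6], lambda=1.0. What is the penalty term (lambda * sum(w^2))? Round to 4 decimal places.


Squaring each weight:
(-1.7)^2 = 2.89
(-2.8)^2 = 7.84
(-1.7)^2 = 2.89
0.4^2 = 0.16
0.6^2 = 0.36
Sum of squares = 14.14
Penalty = 1.0 * 14.14 = 14.1400

14.1400


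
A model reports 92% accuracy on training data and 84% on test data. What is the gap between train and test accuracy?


Gap = train_accuracy - test_accuracy
= 92 - 84
= 8%
This moderate gap may indicate mild overfitting.

8


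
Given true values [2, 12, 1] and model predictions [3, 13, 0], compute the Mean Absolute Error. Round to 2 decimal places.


Absolute errors: [1, 1, 1]
Sum of absolute errors = 3
MAE = 3 / 3 = 1.00

1.00


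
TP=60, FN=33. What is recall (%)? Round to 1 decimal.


Recall = TP / (TP + FN) * 100
= 60 / (60 + 33)
= 60 / 93
= 0.6452
= 64.5%

64.5


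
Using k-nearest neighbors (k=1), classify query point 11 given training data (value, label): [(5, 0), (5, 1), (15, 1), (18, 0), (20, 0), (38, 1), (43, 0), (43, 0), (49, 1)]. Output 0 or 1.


Distances from query 11:
Point 15 (class 1): distance = 4
K=1 nearest neighbors: classes = [1]
Votes for class 1: 1 / 1
Majority vote => class 1

1


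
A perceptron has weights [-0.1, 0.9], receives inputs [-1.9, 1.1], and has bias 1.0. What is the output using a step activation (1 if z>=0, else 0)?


z = w . x + b
= -0.1*-1.9 + 0.9*1.1 + 1.0
= 0.19 + 0.99 + 1.0
= 1.18 + 1.0
= 2.18
Since z = 2.18 >= 0, output = 1

1


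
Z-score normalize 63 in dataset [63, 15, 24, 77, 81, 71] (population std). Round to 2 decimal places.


Mean = (63 + 15 + 24 + 77 + 81 + 71) / 6 = 55.1667
Variance = sum((x_i - mean)^2) / n = 673.4722
Std = sqrt(673.4722) = 25.9513
Z = (x - mean) / std
= (63 - 55.1667) / 25.9513
= 7.8333 / 25.9513
= 0.30

0.30


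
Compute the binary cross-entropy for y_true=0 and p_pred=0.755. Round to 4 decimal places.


For y=0: Loss = -log(1-p)
= -log(1 - 0.755)
= -log(0.245)
= -(-1.4065)
= 1.4065

1.4065


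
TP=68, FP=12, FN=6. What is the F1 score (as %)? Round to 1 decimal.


Precision = TP / (TP + FP) = 68 / 80 = 0.85
Recall = TP / (TP + FN) = 68 / 74 = 0.9189
F1 = 2 * P * R / (P + R)
= 2 * 0.85 * 0.9189 / (0.85 + 0.9189)
= 1.5622 / 1.7689
= 0.8831
As percentage: 88.3%

88.3


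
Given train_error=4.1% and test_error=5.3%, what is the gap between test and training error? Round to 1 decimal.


Generalization gap = test_error - train_error
= 5.3 - 4.1
= 1.2%
A small gap suggests good generalization.

1.2


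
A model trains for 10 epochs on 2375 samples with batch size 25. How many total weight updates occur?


Iterations per epoch = 2375 / 25 = 95
Total updates = iterations_per_epoch * epochs
= 95 * 10
= 950

950


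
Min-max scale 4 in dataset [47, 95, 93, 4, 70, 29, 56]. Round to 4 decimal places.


Min = 4, Max = 95
Range = 95 - 4 = 91
Scaled = (x - min) / (max - min)
= (4 - 4) / 91
= 0 / 91
= 0.0000

0.0000


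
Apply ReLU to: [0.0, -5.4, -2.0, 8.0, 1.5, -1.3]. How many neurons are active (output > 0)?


ReLU(x) = max(0, x) for each element:
ReLU(0.0) = 0
ReLU(-5.4) = 0
ReLU(-2.0) = 0
ReLU(8.0) = 8.0
ReLU(1.5) = 1.5
ReLU(-1.3) = 0
Active neurons (>0): 2

2


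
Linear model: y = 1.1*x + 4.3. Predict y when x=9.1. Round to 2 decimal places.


y = 1.1 * 9.1 + (4.3)
= 10.01 + (4.3)
= 14.31

14.31


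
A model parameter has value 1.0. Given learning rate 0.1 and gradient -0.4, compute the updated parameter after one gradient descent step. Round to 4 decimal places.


w_new = w_old - lr * gradient
= 1.0 - 0.1 * -0.4
= 1.0 - (-0.04)
= 1.0400

1.0400


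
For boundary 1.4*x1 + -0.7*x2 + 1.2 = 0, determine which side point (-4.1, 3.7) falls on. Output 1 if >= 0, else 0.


Compute 1.4 * -4.1 + -0.7 * 3.7 + 1.2
= -5.74 + -2.59 + 1.2
= -7.13
Since -7.13 < 0, the point is on the negative side.

0


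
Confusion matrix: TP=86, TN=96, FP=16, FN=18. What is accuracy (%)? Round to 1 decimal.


Accuracy = (TP + TN) / (TP + TN + FP + FN) * 100
= (86 + 96) / (86 + 96 + 16 + 18)
= 182 / 216
= 0.8426
= 84.3%

84.3


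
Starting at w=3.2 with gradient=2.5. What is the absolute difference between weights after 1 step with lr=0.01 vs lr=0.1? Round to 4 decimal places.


With lr=0.01: w_new = 3.2 - 0.01 * 2.5 = 3.175
With lr=0.1: w_new = 3.2 - 0.1 * 2.5 = 2.95
Absolute difference = |3.175 - 2.95|
= 0.2250

0.2250


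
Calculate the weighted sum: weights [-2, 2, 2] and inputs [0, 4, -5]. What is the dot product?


Element-wise products:
-2 * 0 = 0
2 * 4 = 8
2 * -5 = -10
Sum = 0 + 8 + -10
= -2

-2


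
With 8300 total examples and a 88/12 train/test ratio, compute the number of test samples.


Train samples = 8300 * 88% = 7304
Test samples = 8300 - 7304
= 996

996


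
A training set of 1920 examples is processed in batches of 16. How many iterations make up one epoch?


Iterations per epoch = dataset_size / batch_size
= 1920 / 16
= 120

120


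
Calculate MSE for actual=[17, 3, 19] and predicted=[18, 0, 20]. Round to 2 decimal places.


Differences: [-1, 3, -1]
Squared errors: [1, 9, 1]
Sum of squared errors = 11
MSE = 11 / 3 = 3.67

3.67


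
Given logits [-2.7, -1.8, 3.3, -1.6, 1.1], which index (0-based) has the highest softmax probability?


Softmax is a monotonic transformation, so it preserves the argmax.
We need to find the index of the maximum logit.
Index 0: -2.7
Index 1: -1.8
Index 2: 3.3
Index 3: -1.6
Index 4: 1.1
Maximum logit = 3.3 at index 2

2


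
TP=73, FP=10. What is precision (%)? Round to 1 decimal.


Precision = TP / (TP + FP) * 100
= 73 / (73 + 10)
= 73 / 83
= 0.8795
= 88.0%

88.0


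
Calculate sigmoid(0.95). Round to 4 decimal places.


sigmoid(z) = 1 / (1 + exp(-z))
exp(-(0.95)) = exp(-0.95) = 0.3867
1 + 0.3867 = 1.3867
1 / 1.3867 = 0.7211

0.7211


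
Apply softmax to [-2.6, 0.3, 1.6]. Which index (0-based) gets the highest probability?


Softmax is a monotonic transformation, so it preserves the argmax.
We need to find the index of the maximum logit.
Index 0: -2.6
Index 1: 0.3
Index 2: 1.6
Maximum logit = 1.6 at index 2

2


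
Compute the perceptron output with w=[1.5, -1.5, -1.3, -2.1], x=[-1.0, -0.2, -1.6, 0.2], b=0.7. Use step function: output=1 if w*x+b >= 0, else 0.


z = w . x + b
= 1.5*-1.0 + -1.5*-0.2 + -1.3*-1.6 + -2.1*0.2 + 0.7
= -1.5 + 0.3 + 2.08 + -0.42 + 0.7
= 0.46 + 0.7
= 1.16
Since z = 1.16 >= 0, output = 1

1


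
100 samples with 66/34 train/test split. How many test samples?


Train samples = 100 * 66% = 66
Test samples = 100 - 66
= 34

34


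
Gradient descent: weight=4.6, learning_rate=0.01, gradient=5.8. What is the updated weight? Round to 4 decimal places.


w_new = w_old - lr * gradient
= 4.6 - 0.01 * 5.8
= 4.6 - (0.058)
= 4.5420

4.5420


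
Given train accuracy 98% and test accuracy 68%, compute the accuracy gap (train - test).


Gap = train_accuracy - test_accuracy
= 98 - 68
= 30%
This large gap strongly indicates overfitting.

30


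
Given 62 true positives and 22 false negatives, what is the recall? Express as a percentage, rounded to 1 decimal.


Recall = TP / (TP + FN) * 100
= 62 / (62 + 22)
= 62 / 84
= 0.7381
= 73.8%

73.8


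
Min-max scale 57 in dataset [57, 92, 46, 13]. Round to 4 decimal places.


Min = 13, Max = 92
Range = 92 - 13 = 79
Scaled = (x - min) / (max - min)
= (57 - 13) / 79
= 44 / 79
= 0.5570

0.5570


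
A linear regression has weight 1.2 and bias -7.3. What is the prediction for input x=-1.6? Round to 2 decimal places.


y = 1.2 * -1.6 + (-7.3)
= -1.92 + (-7.3)
= -9.22

-9.22


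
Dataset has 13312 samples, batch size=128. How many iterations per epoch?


Iterations per epoch = dataset_size / batch_size
= 13312 / 128
= 104

104


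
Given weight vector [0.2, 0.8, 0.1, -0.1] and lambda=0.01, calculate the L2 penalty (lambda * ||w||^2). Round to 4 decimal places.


Squaring each weight:
0.2^2 = 0.04
0.8^2 = 0.64
0.1^2 = 0.01
(-0.1)^2 = 0.01
Sum of squares = 0.7
Penalty = 0.01 * 0.7 = 0.0070

0.0070


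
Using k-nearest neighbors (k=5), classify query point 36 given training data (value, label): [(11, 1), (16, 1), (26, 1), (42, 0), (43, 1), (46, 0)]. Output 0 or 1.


Distances from query 36:
Point 42 (class 0): distance = 6
Point 43 (class 1): distance = 7
Point 46 (class 0): distance = 10
Point 26 (class 1): distance = 10
Point 16 (class 1): distance = 20
K=5 nearest neighbors: classes = [0, 1, 0, 1, 1]
Votes for class 1: 3 / 5
Majority vote => class 1

1


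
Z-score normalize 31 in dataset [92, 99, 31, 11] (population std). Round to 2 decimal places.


Mean = (92 + 99 + 31 + 11) / 4 = 58.25
Variance = sum((x_i - mean)^2) / n = 1443.6875
Std = sqrt(1443.6875) = 37.9959
Z = (x - mean) / std
= (31 - 58.25) / 37.9959
= -27.25 / 37.9959
= -0.72

-0.72


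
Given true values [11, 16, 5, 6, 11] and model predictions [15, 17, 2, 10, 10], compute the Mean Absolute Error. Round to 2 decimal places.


Absolute errors: [4, 1, 3, 4, 1]
Sum of absolute errors = 13
MAE = 13 / 5 = 2.60

2.60


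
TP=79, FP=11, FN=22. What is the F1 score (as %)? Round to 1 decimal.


Precision = TP / (TP + FP) = 79 / 90 = 0.8778
Recall = TP / (TP + FN) = 79 / 101 = 0.7822
F1 = 2 * P * R / (P + R)
= 2 * 0.8778 * 0.7822 / (0.8778 + 0.7822)
= 1.3732 / 1.66
= 0.8272
As percentage: 82.7%

82.7


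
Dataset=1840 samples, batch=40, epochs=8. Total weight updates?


Iterations per epoch = 1840 / 40 = 46
Total updates = iterations_per_epoch * epochs
= 46 * 8
= 368

368


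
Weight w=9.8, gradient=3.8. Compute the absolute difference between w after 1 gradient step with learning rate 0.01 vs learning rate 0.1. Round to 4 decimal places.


With lr=0.01: w_new = 9.8 - 0.01 * 3.8 = 9.762
With lr=0.1: w_new = 9.8 - 0.1 * 3.8 = 9.42
Absolute difference = |9.762 - 9.42|
= 0.3420

0.3420


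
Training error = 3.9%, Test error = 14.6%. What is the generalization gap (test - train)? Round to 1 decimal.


Generalization gap = test_error - train_error
= 14.6 - 3.9
= 10.7%
A large gap suggests overfitting.

10.7


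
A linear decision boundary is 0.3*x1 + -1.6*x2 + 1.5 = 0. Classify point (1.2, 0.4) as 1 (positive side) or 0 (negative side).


Compute 0.3 * 1.2 + -1.6 * 0.4 + 1.5
= 0.36 + -0.64 + 1.5
= 1.22
Since 1.22 >= 0, the point is on the positive side.

1


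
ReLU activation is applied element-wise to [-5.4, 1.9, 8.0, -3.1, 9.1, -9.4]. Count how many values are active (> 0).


ReLU(x) = max(0, x) for each element:
ReLU(-5.4) = 0
ReLU(1.9) = 1.9
ReLU(8.0) = 8.0
ReLU(-3.1) = 0
ReLU(9.1) = 9.1
ReLU(-9.4) = 0
Active neurons (>0): 3

3


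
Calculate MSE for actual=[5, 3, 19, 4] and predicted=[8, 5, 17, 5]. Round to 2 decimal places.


Differences: [-3, -2, 2, -1]
Squared errors: [9, 4, 4, 1]
Sum of squared errors = 18
MSE = 18 / 4 = 4.50

4.50


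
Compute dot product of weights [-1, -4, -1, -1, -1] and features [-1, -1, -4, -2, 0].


Element-wise products:
-1 * -1 = 1
-4 * -1 = 4
-1 * -4 = 4
-1 * -2 = 2
-1 * 0 = 0
Sum = 1 + 4 + 4 + 2 + 0
= 11

11


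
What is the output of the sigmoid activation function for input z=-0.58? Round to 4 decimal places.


sigmoid(z) = 1 / (1 + exp(-z))
exp(-(-0.58)) = exp(0.58) = 1.786
1 + 1.786 = 2.786
1 / 2.786 = 0.3589

0.3589


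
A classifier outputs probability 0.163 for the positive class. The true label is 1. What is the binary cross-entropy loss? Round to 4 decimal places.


For y=1: Loss = -log(p)
= -log(0.163)
= -(-1.814)
= 1.8140

1.8140


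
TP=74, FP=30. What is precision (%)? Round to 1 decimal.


Precision = TP / (TP + FP) * 100
= 74 / (74 + 30)
= 74 / 104
= 0.7115
= 71.2%

71.2


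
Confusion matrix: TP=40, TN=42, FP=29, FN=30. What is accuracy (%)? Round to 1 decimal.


Accuracy = (TP + TN) / (TP + TN + FP + FN) * 100
= (40 + 42) / (40 + 42 + 29 + 30)
= 82 / 141
= 0.5816
= 58.2%

58.2


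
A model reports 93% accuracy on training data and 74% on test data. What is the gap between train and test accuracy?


Gap = train_accuracy - test_accuracy
= 93 - 74
= 19%
This gap suggests the model is overfitting.

19


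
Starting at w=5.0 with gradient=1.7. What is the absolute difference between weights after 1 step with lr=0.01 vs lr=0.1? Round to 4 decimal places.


With lr=0.01: w_new = 5.0 - 0.01 * 1.7 = 4.983
With lr=0.1: w_new = 5.0 - 0.1 * 1.7 = 4.83
Absolute difference = |4.983 - 4.83|
= 0.1530

0.1530


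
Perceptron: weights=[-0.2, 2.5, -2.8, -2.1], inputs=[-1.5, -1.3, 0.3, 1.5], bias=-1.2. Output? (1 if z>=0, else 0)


z = w . x + b
= -0.2*-1.5 + 2.5*-1.3 + -2.8*0.3 + -2.1*1.5 + -1.2
= 0.3 + -3.25 + -0.84 + -3.15 + -1.2
= -6.94 + -1.2
= -8.14
Since z = -8.14 < 0, output = 0

0


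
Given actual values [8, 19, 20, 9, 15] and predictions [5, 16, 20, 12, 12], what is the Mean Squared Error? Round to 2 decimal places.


Differences: [3, 3, 0, -3, 3]
Squared errors: [9, 9, 0, 9, 9]
Sum of squared errors = 36
MSE = 36 / 5 = 7.20

7.20


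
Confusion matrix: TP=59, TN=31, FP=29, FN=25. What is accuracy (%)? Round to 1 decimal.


Accuracy = (TP + TN) / (TP + TN + FP + FN) * 100
= (59 + 31) / (59 + 31 + 29 + 25)
= 90 / 144
= 0.625
= 62.5%

62.5


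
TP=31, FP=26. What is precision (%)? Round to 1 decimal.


Precision = TP / (TP + FP) * 100
= 31 / (31 + 26)
= 31 / 57
= 0.5439
= 54.4%

54.4


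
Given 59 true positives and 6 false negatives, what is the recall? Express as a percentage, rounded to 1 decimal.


Recall = TP / (TP + FN) * 100
= 59 / (59 + 6)
= 59 / 65
= 0.9077
= 90.8%

90.8


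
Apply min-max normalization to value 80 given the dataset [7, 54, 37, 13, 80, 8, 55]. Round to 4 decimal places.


Min = 7, Max = 80
Range = 80 - 7 = 73
Scaled = (x - min) / (max - min)
= (80 - 7) / 73
= 73 / 73
= 1.0000

1.0000


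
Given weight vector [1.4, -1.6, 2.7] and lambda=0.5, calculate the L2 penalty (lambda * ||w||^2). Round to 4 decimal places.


Squaring each weight:
1.4^2 = 1.96
(-1.6)^2 = 2.56
2.7^2 = 7.29
Sum of squares = 11.81
Penalty = 0.5 * 11.81 = 5.9050

5.9050


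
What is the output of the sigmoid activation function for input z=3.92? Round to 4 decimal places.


sigmoid(z) = 1 / (1 + exp(-z))
exp(-(3.92)) = exp(-3.92) = 0.0198
1 + 0.0198 = 1.0198
1 / 1.0198 = 0.9805

0.9805


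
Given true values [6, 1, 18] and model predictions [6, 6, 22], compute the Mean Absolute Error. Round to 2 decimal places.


Absolute errors: [0, 5, 4]
Sum of absolute errors = 9
MAE = 9 / 3 = 3.00

3.00


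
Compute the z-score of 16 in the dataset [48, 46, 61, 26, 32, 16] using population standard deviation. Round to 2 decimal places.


Mean = (48 + 46 + 61 + 26 + 32 + 16) / 6 = 38.1667
Variance = sum((x_i - mean)^2) / n = 226.1389
Std = sqrt(226.1389) = 15.0379
Z = (x - mean) / std
= (16 - 38.1667) / 15.0379
= -22.1667 / 15.0379
= -1.47

-1.47


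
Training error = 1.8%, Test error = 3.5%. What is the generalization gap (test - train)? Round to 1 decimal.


Generalization gap = test_error - train_error
= 3.5 - 1.8
= 1.7%
A small gap suggests good generalization.

1.7


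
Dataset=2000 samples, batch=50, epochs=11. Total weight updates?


Iterations per epoch = 2000 / 50 = 40
Total updates = iterations_per_epoch * epochs
= 40 * 11
= 440

440


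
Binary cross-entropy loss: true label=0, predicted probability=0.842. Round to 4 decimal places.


For y=0: Loss = -log(1-p)
= -log(1 - 0.842)
= -log(0.158)
= -(-1.8452)
= 1.8452

1.8452


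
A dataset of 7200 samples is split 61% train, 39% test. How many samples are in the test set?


Train samples = 7200 * 61% = 4392
Test samples = 7200 - 4392
= 2808

2808


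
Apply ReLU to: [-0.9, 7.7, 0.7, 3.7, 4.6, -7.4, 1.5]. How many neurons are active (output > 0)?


ReLU(x) = max(0, x) for each element:
ReLU(-0.9) = 0
ReLU(7.7) = 7.7
ReLU(0.7) = 0.7
ReLU(3.7) = 3.7
ReLU(4.6) = 4.6
ReLU(-7.4) = 0
ReLU(1.5) = 1.5
Active neurons (>0): 5

5


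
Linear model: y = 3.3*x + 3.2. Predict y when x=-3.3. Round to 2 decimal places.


y = 3.3 * -3.3 + (3.2)
= -10.89 + (3.2)
= -7.69

-7.69


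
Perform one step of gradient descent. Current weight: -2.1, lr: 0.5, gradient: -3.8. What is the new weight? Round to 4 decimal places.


w_new = w_old - lr * gradient
= -2.1 - 0.5 * -3.8
= -2.1 - (-1.9)
= -0.2000

-0.2000


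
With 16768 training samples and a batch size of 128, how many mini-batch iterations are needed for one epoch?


Iterations per epoch = dataset_size / batch_size
= 16768 / 128
= 131

131


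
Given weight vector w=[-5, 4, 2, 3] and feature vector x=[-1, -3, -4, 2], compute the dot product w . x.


Element-wise products:
-5 * -1 = 5
4 * -3 = -12
2 * -4 = -8
3 * 2 = 6
Sum = 5 + -12 + -8 + 6
= -9

-9


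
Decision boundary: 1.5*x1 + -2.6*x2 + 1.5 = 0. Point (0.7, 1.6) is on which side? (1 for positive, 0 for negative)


Compute 1.5 * 0.7 + -2.6 * 1.6 + 1.5
= 1.05 + -4.16 + 1.5
= -1.61
Since -1.61 < 0, the point is on the negative side.

0


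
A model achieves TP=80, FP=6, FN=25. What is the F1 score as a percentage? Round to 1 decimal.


Precision = TP / (TP + FP) = 80 / 86 = 0.9302
Recall = TP / (TP + FN) = 80 / 105 = 0.7619
F1 = 2 * P * R / (P + R)
= 2 * 0.9302 * 0.7619 / (0.9302 + 0.7619)
= 1.4175 / 1.6921
= 0.8377
As percentage: 83.8%

83.8


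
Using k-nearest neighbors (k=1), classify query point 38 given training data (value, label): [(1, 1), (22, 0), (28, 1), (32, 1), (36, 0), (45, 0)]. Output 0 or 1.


Distances from query 38:
Point 36 (class 0): distance = 2
K=1 nearest neighbors: classes = [0]
Votes for class 1: 0 / 1
Majority vote => class 0

0


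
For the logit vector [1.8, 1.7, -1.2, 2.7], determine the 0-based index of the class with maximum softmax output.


Softmax is a monotonic transformation, so it preserves the argmax.
We need to find the index of the maximum logit.
Index 0: 1.8
Index 1: 1.7
Index 2: -1.2
Index 3: 2.7
Maximum logit = 2.7 at index 3

3


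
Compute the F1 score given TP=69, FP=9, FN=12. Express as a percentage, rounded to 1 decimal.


Precision = TP / (TP + FP) = 69 / 78 = 0.8846
Recall = TP / (TP + FN) = 69 / 81 = 0.8519
F1 = 2 * P * R / (P + R)
= 2 * 0.8846 * 0.8519 / (0.8846 + 0.8519)
= 1.5071 / 1.7365
= 0.8679
As percentage: 86.8%

86.8


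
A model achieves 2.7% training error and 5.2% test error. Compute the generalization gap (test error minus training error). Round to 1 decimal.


Generalization gap = test_error - train_error
= 5.2 - 2.7
= 2.5%
A moderate gap.

2.5


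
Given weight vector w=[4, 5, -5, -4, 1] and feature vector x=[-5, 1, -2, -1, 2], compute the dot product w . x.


Element-wise products:
4 * -5 = -20
5 * 1 = 5
-5 * -2 = 10
-4 * -1 = 4
1 * 2 = 2
Sum = -20 + 5 + 10 + 4 + 2
= 1

1


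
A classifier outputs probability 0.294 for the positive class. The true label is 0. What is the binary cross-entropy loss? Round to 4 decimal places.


For y=0: Loss = -log(1-p)
= -log(1 - 0.294)
= -log(0.706)
= -(-0.3481)
= 0.3481

0.3481


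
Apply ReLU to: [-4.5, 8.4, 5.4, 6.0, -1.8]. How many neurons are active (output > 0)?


ReLU(x) = max(0, x) for each element:
ReLU(-4.5) = 0
ReLU(8.4) = 8.4
ReLU(5.4) = 5.4
ReLU(6.0) = 6.0
ReLU(-1.8) = 0
Active neurons (>0): 3

3


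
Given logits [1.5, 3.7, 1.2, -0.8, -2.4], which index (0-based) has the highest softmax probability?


Softmax is a monotonic transformation, so it preserves the argmax.
We need to find the index of the maximum logit.
Index 0: 1.5
Index 1: 3.7
Index 2: 1.2
Index 3: -0.8
Index 4: -2.4
Maximum logit = 3.7 at index 1

1


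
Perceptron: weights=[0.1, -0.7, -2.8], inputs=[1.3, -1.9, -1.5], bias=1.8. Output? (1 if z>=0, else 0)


z = w . x + b
= 0.1*1.3 + -0.7*-1.9 + -2.8*-1.5 + 1.8
= 0.13 + 1.33 + 4.2 + 1.8
= 5.66 + 1.8
= 7.46
Since z = 7.46 >= 0, output = 1

1


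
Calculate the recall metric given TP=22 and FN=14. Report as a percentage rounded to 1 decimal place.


Recall = TP / (TP + FN) * 100
= 22 / (22 + 14)
= 22 / 36
= 0.6111
= 61.1%

61.1


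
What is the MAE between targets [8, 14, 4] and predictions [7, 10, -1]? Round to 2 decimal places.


Absolute errors: [1, 4, 5]
Sum of absolute errors = 10
MAE = 10 / 3 = 3.33

3.33


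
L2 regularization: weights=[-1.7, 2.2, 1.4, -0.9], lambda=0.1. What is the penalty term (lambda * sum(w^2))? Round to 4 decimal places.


Squaring each weight:
(-1.7)^2 = 2.89
2.2^2 = 4.84
1.4^2 = 1.96
(-0.9)^2 = 0.81
Sum of squares = 10.5
Penalty = 0.1 * 10.5 = 1.0500

1.0500


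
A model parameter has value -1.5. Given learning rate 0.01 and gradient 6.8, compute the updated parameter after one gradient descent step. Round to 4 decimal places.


w_new = w_old - lr * gradient
= -1.5 - 0.01 * 6.8
= -1.5 - (0.068)
= -1.5680

-1.5680


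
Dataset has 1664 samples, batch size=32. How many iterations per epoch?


Iterations per epoch = dataset_size / batch_size
= 1664 / 32
= 52

52


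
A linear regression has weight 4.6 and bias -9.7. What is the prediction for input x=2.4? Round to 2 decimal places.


y = 4.6 * 2.4 + (-9.7)
= 11.04 + (-9.7)
= 1.34

1.34


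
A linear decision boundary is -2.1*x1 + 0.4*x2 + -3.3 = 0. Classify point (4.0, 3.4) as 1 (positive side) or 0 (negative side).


Compute -2.1 * 4.0 + 0.4 * 3.4 + -3.3
= -8.4 + 1.36 + -3.3
= -10.34
Since -10.34 < 0, the point is on the negative side.

0


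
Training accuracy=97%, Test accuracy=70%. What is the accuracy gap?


Gap = train_accuracy - test_accuracy
= 97 - 70
= 27%
This large gap strongly indicates overfitting.

27


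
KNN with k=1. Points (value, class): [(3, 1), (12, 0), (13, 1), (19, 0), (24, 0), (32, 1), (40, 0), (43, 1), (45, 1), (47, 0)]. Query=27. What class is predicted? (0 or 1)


Distances from query 27:
Point 24 (class 0): distance = 3
K=1 nearest neighbors: classes = [0]
Votes for class 1: 0 / 1
Majority vote => class 0

0


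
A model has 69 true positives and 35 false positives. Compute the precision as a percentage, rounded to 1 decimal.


Precision = TP / (TP + FP) * 100
= 69 / (69 + 35)
= 69 / 104
= 0.6635
= 66.3%

66.3


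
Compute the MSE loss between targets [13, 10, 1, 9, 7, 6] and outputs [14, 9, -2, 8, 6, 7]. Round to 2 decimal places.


Differences: [-1, 1, 3, 1, 1, -1]
Squared errors: [1, 1, 9, 1, 1, 1]
Sum of squared errors = 14
MSE = 14 / 6 = 2.33

2.33


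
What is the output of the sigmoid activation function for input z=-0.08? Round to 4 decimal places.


sigmoid(z) = 1 / (1 + exp(-z))
exp(-(-0.08)) = exp(0.08) = 1.0833
1 + 1.0833 = 2.0833
1 / 2.0833 = 0.4800

0.4800


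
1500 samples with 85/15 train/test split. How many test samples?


Train samples = 1500 * 85% = 1275
Test samples = 1500 - 1275
= 225

225


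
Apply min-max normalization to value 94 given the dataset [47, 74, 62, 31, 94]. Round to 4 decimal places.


Min = 31, Max = 94
Range = 94 - 31 = 63
Scaled = (x - min) / (max - min)
= (94 - 31) / 63
= 63 / 63
= 1.0000

1.0000


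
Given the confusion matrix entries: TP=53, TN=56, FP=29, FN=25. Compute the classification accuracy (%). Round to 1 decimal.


Accuracy = (TP + TN) / (TP + TN + FP + FN) * 100
= (53 + 56) / (53 + 56 + 29 + 25)
= 109 / 163
= 0.6687
= 66.9%

66.9


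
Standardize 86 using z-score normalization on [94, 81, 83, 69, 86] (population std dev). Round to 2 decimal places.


Mean = (94 + 81 + 83 + 69 + 86) / 5 = 82.6
Variance = sum((x_i - mean)^2) / n = 65.84
Std = sqrt(65.84) = 8.1142
Z = (x - mean) / std
= (86 - 82.6) / 8.1142
= 3.4 / 8.1142
= 0.42

0.42


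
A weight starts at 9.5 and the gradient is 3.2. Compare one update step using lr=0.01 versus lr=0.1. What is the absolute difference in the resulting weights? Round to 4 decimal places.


With lr=0.01: w_new = 9.5 - 0.01 * 3.2 = 9.468
With lr=0.1: w_new = 9.5 - 0.1 * 3.2 = 9.18
Absolute difference = |9.468 - 9.18|
= 0.2880

0.2880


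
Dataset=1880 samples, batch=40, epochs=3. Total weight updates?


Iterations per epoch = 1880 / 40 = 47
Total updates = iterations_per_epoch * epochs
= 47 * 3
= 141

141


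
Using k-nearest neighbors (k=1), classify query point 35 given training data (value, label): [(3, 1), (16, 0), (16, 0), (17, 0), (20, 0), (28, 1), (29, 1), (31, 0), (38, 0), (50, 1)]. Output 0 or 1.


Distances from query 35:
Point 38 (class 0): distance = 3
K=1 nearest neighbors: classes = [0]
Votes for class 1: 0 / 1
Majority vote => class 0

0


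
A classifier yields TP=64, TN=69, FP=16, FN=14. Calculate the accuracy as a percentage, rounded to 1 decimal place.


Accuracy = (TP + TN) / (TP + TN + FP + FN) * 100
= (64 + 69) / (64 + 69 + 16 + 14)
= 133 / 163
= 0.816
= 81.6%

81.6


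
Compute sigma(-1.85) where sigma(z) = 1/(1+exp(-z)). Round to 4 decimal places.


sigmoid(z) = 1 / (1 + exp(-z))
exp(-(-1.85)) = exp(1.85) = 6.3598
1 + 6.3598 = 7.3598
1 / 7.3598 = 0.1359

0.1359


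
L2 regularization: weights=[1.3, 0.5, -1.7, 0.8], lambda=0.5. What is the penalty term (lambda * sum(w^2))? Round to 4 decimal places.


Squaring each weight:
1.3^2 = 1.69
0.5^2 = 0.25
(-1.7)^2 = 2.89
0.8^2 = 0.64
Sum of squares = 5.47
Penalty = 0.5 * 5.47 = 2.7350

2.7350


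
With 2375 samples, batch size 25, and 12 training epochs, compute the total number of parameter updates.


Iterations per epoch = 2375 / 25 = 95
Total updates = iterations_per_epoch * epochs
= 95 * 12
= 1140

1140


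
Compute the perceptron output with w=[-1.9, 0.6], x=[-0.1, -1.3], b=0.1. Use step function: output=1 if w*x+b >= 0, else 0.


z = w . x + b
= -1.9*-0.1 + 0.6*-1.3 + 0.1
= 0.19 + -0.78 + 0.1
= -0.59 + 0.1
= -0.49
Since z = -0.49 < 0, output = 0

0


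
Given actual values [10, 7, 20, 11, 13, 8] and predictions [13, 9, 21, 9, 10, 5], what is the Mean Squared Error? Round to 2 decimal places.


Differences: [-3, -2, -1, 2, 3, 3]
Squared errors: [9, 4, 1, 4, 9, 9]
Sum of squared errors = 36
MSE = 36 / 6 = 6.00

6.00


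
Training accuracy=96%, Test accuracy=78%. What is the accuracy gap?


Gap = train_accuracy - test_accuracy
= 96 - 78
= 18%
This gap suggests the model is overfitting.

18


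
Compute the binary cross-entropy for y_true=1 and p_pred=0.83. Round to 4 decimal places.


For y=1: Loss = -log(p)
= -log(0.83)
= -(-0.1863)
= 0.1863

0.1863


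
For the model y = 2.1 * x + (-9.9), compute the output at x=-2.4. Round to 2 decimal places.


y = 2.1 * -2.4 + (-9.9)
= -5.04 + (-9.9)
= -14.94

-14.94


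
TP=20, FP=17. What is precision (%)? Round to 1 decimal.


Precision = TP / (TP + FP) * 100
= 20 / (20 + 17)
= 20 / 37
= 0.5405
= 54.1%

54.1


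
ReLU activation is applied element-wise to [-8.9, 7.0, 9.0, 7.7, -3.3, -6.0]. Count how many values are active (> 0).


ReLU(x) = max(0, x) for each element:
ReLU(-8.9) = 0
ReLU(7.0) = 7.0
ReLU(9.0) = 9.0
ReLU(7.7) = 7.7
ReLU(-3.3) = 0
ReLU(-6.0) = 0
Active neurons (>0): 3

3


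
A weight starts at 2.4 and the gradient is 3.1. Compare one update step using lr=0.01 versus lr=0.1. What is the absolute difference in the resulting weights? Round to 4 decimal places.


With lr=0.01: w_new = 2.4 - 0.01 * 3.1 = 2.369
With lr=0.1: w_new = 2.4 - 0.1 * 3.1 = 2.09
Absolute difference = |2.369 - 2.09|
= 0.2790

0.2790


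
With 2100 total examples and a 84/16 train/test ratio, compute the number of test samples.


Train samples = 2100 * 84% = 1764
Test samples = 2100 - 1764
= 336

336


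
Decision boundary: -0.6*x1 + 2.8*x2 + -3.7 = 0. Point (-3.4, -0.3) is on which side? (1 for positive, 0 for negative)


Compute -0.6 * -3.4 + 2.8 * -0.3 + -3.7
= 2.04 + -0.84 + -3.7
= -2.5
Since -2.5 < 0, the point is on the negative side.

0


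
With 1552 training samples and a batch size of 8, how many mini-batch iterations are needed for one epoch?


Iterations per epoch = dataset_size / batch_size
= 1552 / 8
= 194

194


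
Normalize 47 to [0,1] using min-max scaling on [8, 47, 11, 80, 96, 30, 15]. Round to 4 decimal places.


Min = 8, Max = 96
Range = 96 - 8 = 88
Scaled = (x - min) / (max - min)
= (47 - 8) / 88
= 39 / 88
= 0.4432

0.4432


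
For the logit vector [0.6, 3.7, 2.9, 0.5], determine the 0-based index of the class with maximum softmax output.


Softmax is a monotonic transformation, so it preserves the argmax.
We need to find the index of the maximum logit.
Index 0: 0.6
Index 1: 3.7
Index 2: 2.9
Index 3: 0.5
Maximum logit = 3.7 at index 1

1


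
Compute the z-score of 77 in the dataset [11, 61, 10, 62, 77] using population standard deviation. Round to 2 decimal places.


Mean = (11 + 61 + 10 + 62 + 77) / 5 = 44.2
Variance = sum((x_i - mean)^2) / n = 789.36
Std = sqrt(789.36) = 28.0956
Z = (x - mean) / std
= (77 - 44.2) / 28.0956
= 32.8 / 28.0956
= 1.17

1.17


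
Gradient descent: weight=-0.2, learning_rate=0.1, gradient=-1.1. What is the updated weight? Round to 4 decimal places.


w_new = w_old - lr * gradient
= -0.2 - 0.1 * -1.1
= -0.2 - (-0.11)
= -0.0900

-0.0900


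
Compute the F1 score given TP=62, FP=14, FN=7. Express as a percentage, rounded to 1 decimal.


Precision = TP / (TP + FP) = 62 / 76 = 0.8158
Recall = TP / (TP + FN) = 62 / 69 = 0.8986
F1 = 2 * P * R / (P + R)
= 2 * 0.8158 * 0.8986 / (0.8158 + 0.8986)
= 1.4661 / 1.7143
= 0.8552
As percentage: 85.5%

85.5


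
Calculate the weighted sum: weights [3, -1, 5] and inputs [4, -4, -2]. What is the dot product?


Element-wise products:
3 * 4 = 12
-1 * -4 = 4
5 * -2 = -10
Sum = 12 + 4 + -10
= 6

6


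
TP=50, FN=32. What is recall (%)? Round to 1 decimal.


Recall = TP / (TP + FN) * 100
= 50 / (50 + 32)
= 50 / 82
= 0.6098
= 61.0%

61.0


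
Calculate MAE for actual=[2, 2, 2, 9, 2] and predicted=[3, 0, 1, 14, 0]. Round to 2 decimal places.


Absolute errors: [1, 2, 1, 5, 2]
Sum of absolute errors = 11
MAE = 11 / 5 = 2.20

2.20


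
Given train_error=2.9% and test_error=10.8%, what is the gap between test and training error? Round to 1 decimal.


Generalization gap = test_error - train_error
= 10.8 - 2.9
= 7.9%
A moderate gap.

7.9


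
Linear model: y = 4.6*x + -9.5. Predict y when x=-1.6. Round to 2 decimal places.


y = 4.6 * -1.6 + (-9.5)
= -7.36 + (-9.5)
= -16.86

-16.86


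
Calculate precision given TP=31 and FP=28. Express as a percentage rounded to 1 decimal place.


Precision = TP / (TP + FP) * 100
= 31 / (31 + 28)
= 31 / 59
= 0.5254
= 52.5%

52.5


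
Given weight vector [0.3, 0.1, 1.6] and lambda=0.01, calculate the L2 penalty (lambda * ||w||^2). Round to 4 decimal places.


Squaring each weight:
0.3^2 = 0.09
0.1^2 = 0.01
1.6^2 = 2.56
Sum of squares = 2.66
Penalty = 0.01 * 2.66 = 0.0266

0.0266


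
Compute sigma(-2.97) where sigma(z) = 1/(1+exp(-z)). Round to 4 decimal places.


sigmoid(z) = 1 / (1 + exp(-z))
exp(-(-2.97)) = exp(2.97) = 19.4919
1 + 19.4919 = 20.4919
1 / 20.4919 = 0.0488

0.0488


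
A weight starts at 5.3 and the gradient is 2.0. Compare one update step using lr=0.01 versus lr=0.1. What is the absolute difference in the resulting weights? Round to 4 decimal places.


With lr=0.01: w_new = 5.3 - 0.01 * 2.0 = 5.28
With lr=0.1: w_new = 5.3 - 0.1 * 2.0 = 5.1
Absolute difference = |5.28 - 5.1|
= 0.1800

0.1800


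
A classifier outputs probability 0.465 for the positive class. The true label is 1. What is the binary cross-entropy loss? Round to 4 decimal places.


For y=1: Loss = -log(p)
= -log(0.465)
= -(-0.7657)
= 0.7657

0.7657


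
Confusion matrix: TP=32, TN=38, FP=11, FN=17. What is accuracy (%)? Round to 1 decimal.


Accuracy = (TP + TN) / (TP + TN + FP + FN) * 100
= (32 + 38) / (32 + 38 + 11 + 17)
= 70 / 98
= 0.7143
= 71.4%

71.4


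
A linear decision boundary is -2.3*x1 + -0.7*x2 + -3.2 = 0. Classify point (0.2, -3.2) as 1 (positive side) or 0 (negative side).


Compute -2.3 * 0.2 + -0.7 * -3.2 + -3.2
= -0.46 + 2.24 + -3.2
= -1.42
Since -1.42 < 0, the point is on the negative side.

0


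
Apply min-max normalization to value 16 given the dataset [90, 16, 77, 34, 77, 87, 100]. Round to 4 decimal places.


Min = 16, Max = 100
Range = 100 - 16 = 84
Scaled = (x - min) / (max - min)
= (16 - 16) / 84
= 0 / 84
= 0.0000

0.0000


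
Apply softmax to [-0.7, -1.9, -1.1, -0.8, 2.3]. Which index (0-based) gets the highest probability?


Softmax is a monotonic transformation, so it preserves the argmax.
We need to find the index of the maximum logit.
Index 0: -0.7
Index 1: -1.9
Index 2: -1.1
Index 3: -0.8
Index 4: 2.3
Maximum logit = 2.3 at index 4

4


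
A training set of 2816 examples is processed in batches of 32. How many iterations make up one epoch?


Iterations per epoch = dataset_size / batch_size
= 2816 / 32
= 88

88


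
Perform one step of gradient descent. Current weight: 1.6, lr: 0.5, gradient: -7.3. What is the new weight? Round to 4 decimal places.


w_new = w_old - lr * gradient
= 1.6 - 0.5 * -7.3
= 1.6 - (-3.65)
= 5.2500

5.2500


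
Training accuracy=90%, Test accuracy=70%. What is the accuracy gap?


Gap = train_accuracy - test_accuracy
= 90 - 70
= 20%
This gap suggests the model is overfitting.

20


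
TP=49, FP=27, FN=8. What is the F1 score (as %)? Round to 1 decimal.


Precision = TP / (TP + FP) = 49 / 76 = 0.6447
Recall = TP / (TP + FN) = 49 / 57 = 0.8596
F1 = 2 * P * R / (P + R)
= 2 * 0.6447 * 0.8596 / (0.6447 + 0.8596)
= 1.1085 / 1.5044
= 0.7368
As percentage: 73.7%

73.7


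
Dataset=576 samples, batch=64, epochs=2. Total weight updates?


Iterations per epoch = 576 / 64 = 9
Total updates = iterations_per_epoch * epochs
= 9 * 2
= 18

18


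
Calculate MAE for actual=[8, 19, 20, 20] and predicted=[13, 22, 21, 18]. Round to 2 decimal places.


Absolute errors: [5, 3, 1, 2]
Sum of absolute errors = 11
MAE = 11 / 4 = 2.75

2.75


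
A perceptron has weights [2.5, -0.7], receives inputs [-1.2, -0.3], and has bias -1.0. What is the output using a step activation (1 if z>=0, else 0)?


z = w . x + b
= 2.5*-1.2 + -0.7*-0.3 + -1.0
= -3.0 + 0.21 + -1.0
= -2.79 + -1.0
= -3.79
Since z = -3.79 < 0, output = 0

0


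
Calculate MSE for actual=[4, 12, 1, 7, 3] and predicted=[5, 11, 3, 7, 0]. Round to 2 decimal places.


Differences: [-1, 1, -2, 0, 3]
Squared errors: [1, 1, 4, 0, 9]
Sum of squared errors = 15
MSE = 15 / 5 = 3.00

3.00


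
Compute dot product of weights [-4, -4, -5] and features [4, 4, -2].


Element-wise products:
-4 * 4 = -16
-4 * 4 = -16
-5 * -2 = 10
Sum = -16 + -16 + 10
= -22

-22


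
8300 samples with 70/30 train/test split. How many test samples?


Train samples = 8300 * 70% = 5810
Test samples = 8300 - 5810
= 2490

2490


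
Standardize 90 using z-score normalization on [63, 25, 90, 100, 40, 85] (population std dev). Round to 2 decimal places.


Mean = (63 + 25 + 90 + 100 + 40 + 85) / 6 = 67.1667
Variance = sum((x_i - mean)^2) / n = 741.8056
Std = sqrt(741.8056) = 27.2361
Z = (x - mean) / std
= (90 - 67.1667) / 27.2361
= 22.8333 / 27.2361
= 0.84

0.84


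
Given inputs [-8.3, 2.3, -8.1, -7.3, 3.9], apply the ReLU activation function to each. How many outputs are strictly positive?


ReLU(x) = max(0, x) for each element:
ReLU(-8.3) = 0
ReLU(2.3) = 2.3
ReLU(-8.1) = 0
ReLU(-7.3) = 0
ReLU(3.9) = 3.9
Active neurons (>0): 2

2


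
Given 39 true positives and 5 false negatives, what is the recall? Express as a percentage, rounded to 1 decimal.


Recall = TP / (TP + FN) * 100
= 39 / (39 + 5)
= 39 / 44
= 0.8864
= 88.6%

88.6


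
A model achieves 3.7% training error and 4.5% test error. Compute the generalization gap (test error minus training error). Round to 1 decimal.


Generalization gap = test_error - train_error
= 4.5 - 3.7
= 0.8%
A small gap suggests good generalization.

0.8


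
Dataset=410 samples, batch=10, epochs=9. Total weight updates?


Iterations per epoch = 410 / 10 = 41
Total updates = iterations_per_epoch * epochs
= 41 * 9
= 369

369


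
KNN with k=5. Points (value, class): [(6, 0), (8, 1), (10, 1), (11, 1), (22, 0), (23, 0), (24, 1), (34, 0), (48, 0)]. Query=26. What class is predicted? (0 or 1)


Distances from query 26:
Point 24 (class 1): distance = 2
Point 23 (class 0): distance = 3
Point 22 (class 0): distance = 4
Point 34 (class 0): distance = 8
Point 11 (class 1): distance = 15
K=5 nearest neighbors: classes = [1, 0, 0, 0, 1]
Votes for class 1: 2 / 5
Majority vote => class 0

0


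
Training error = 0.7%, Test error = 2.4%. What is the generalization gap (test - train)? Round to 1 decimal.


Generalization gap = test_error - train_error
= 2.4 - 0.7
= 1.7%
A small gap suggests good generalization.

1.7


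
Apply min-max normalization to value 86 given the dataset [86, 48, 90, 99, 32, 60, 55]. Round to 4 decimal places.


Min = 32, Max = 99
Range = 99 - 32 = 67
Scaled = (x - min) / (max - min)
= (86 - 32) / 67
= 54 / 67
= 0.8060

0.8060


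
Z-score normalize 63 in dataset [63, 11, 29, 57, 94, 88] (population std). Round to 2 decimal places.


Mean = (63 + 11 + 29 + 57 + 94 + 88) / 6 = 57.0
Variance = sum((x_i - mean)^2) / n = 877.6667
Std = sqrt(877.6667) = 29.6254
Z = (x - mean) / std
= (63 - 57.0) / 29.6254
= 6.0 / 29.6254
= 0.20

0.20


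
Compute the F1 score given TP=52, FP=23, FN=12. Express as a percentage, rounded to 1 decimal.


Precision = TP / (TP + FP) = 52 / 75 = 0.6933
Recall = TP / (TP + FN) = 52 / 64 = 0.8125
F1 = 2 * P * R / (P + R)
= 2 * 0.6933 * 0.8125 / (0.6933 + 0.8125)
= 1.1267 / 1.5058
= 0.7482
As percentage: 74.8%

74.8


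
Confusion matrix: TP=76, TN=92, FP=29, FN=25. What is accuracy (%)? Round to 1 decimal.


Accuracy = (TP + TN) / (TP + TN + FP + FN) * 100
= (76 + 92) / (76 + 92 + 29 + 25)
= 168 / 222
= 0.7568
= 75.7%

75.7


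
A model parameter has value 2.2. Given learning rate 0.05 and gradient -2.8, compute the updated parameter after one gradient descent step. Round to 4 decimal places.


w_new = w_old - lr * gradient
= 2.2 - 0.05 * -2.8
= 2.2 - (-0.14)
= 2.3400

2.3400
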